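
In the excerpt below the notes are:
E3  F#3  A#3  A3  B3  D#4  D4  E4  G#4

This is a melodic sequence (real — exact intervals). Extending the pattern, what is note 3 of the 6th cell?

B5

The unit is 3 notes. Position-3 pitches of the 3 shown cells: A#3, D#4, G#4.
Each moves up a 4th. Continuing: C#5 → F#5 → B5.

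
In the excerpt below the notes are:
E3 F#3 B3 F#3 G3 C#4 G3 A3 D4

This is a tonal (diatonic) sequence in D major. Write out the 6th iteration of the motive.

C#4 D4 G4

With a 3-note motive the entries are E3, F#3, G3, each up a 2nd from the previous.
Extending up a 2nd: A3 → B3 → C#4.
So cell 6 is C#4 D4 G4.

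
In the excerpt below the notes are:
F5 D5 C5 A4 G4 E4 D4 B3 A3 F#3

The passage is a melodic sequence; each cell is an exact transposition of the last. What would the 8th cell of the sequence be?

F#2 D#2

Taking 2-note groups, the heads are F5, C5, G4, D4, A3: the pattern moves down a 4th.
Carrying on: E3 → B2 → F#2.
From F#2 the exact shape gives F#2 D#2.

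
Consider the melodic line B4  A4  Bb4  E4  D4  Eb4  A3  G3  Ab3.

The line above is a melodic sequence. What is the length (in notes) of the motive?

There are 9 notes; a 3-note unit gives 3 cells:
B4 A4 Bb4 | E4 D4 Eb4 | A3 G3 Ab3
Each cell is the previous one down a 5th — so the unit is 3 notes.

3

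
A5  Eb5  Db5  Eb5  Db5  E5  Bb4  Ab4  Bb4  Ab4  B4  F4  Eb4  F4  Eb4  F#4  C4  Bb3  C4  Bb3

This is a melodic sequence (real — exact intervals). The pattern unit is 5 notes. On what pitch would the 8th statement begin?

With a 5-note motive the entries are A5, E5, B4, F#4, each down a 4th from the previous.
Continuing: C#4 → G#3 → D#3 → A#2. Statement 8 starts on A#2.

A#2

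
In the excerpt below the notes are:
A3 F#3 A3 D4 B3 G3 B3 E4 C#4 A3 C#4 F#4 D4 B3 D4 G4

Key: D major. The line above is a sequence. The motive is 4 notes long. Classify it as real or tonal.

tonal

Every note is diatonic to D major.
Cell 1 has -3 semitones from note 1 to 2, but cell 2 has -4 — the interval quality changes while the contour stays the same, which is the hallmark of a tonal sequence.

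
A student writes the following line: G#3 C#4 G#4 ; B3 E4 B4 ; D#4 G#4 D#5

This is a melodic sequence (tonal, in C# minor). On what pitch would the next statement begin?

Taking 3-note groups, the heads are G#3, B3, D#4: the pattern moves up a 3rd.
The next head, up a 3rd from D#4, is F#4.

F#4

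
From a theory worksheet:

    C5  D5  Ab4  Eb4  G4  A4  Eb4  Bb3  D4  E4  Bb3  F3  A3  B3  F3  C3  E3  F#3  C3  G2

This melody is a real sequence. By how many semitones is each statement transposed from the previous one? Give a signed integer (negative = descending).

With a 4-note motive the entries are C5, G4, D4, A3, E3, each down a 4th from the previous.
C5→G4 is 67 − 72 = -5 semitones.

-5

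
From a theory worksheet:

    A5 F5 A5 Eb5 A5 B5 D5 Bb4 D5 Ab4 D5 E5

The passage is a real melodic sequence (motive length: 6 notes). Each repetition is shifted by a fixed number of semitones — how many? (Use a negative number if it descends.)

Unit = 6 notes; the statements start on A5, D5, moving down a 5th each time.
Counting half-steps from A5 to D5: -7.

-7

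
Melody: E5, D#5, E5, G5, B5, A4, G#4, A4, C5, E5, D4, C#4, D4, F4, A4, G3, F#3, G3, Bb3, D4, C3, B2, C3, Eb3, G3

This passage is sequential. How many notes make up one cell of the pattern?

There are 25 notes; a 5-note unit gives 5 cells:
E5 D#5 E5 G5 B5 | A4 G#4 A4 C5 E5 | D4 C#4 D4 F4 A4 | G3 F#3 G3 Bb3 D4 | C3 B2 C3 Eb3 G3
Every group is a transposition down a 5th of the one before; no shorter unit works.

5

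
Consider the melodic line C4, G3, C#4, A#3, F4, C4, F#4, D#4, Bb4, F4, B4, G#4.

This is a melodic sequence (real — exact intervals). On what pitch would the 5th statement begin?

Taking 4-note groups, the heads are C4, F4, Bb4: the pattern moves up a 4th.
Continuing: Eb5 → Ab5. Statement 5 starts on Ab5.

Ab5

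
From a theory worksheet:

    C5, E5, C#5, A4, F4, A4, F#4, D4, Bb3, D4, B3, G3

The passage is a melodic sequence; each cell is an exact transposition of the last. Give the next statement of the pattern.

Eb3 G3 E3 C3

The 4-note cells begin on C5, F4, Bb3 — each down a 5th from the last.
From Eb3 the exact shape gives Eb3 G3 E3 C3.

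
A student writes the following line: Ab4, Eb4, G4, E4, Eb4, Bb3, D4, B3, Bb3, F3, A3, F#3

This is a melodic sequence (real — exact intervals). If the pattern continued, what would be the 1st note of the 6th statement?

G2

Grouping in 4s, the 1st note of each cell is Ab4, Eb4, Bb3.
Each moves down a 4th. Continuing: F3 → C3 → G2.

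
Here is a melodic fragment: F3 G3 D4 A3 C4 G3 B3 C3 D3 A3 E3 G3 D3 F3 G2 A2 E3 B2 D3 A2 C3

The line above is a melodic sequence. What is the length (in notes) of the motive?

7

21 notes total. Splitting into 3 groups of 7:
F3 G3 D4 A3 C4 G3 B3 | C3 D3 A3 E3 G3 D3 F3 | G2 A2 E3 B2 D3 A2 C3
That's a consistent down a 4th shift per cell, and no other grouping gives one.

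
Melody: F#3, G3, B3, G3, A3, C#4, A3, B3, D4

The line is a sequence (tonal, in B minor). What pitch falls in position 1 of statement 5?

C#4

Grouping in 3s, the 1st note of each cell is F#3, G3, A3.
Each moves up a 2nd. Continuing: B3 → C#4.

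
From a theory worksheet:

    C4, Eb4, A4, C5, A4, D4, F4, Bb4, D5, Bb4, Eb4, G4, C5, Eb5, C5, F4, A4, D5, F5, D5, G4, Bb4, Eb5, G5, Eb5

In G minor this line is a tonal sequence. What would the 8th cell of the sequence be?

C5 Eb5 A5 C6 A5

The 5-note cells begin on C4, D4, Eb4, F4, G4 — each up a 2nd from the last.
Continuing the starts: A4 → Bb4 → C5.
From C5 the diatonic shape gives C5 Eb5 A5 C6 A5.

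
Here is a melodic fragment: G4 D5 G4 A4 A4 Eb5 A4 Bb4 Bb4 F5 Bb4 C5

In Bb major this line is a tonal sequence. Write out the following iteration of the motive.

With a 4-note motive the entries are G4, A4, Bb4, each up a 2nd from the previous.
From C5 the diatonic shape gives C5 G5 C5 D5.

C5 G5 C5 D5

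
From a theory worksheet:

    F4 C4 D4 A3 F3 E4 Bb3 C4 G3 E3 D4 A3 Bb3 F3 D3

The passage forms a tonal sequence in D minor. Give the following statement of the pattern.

The 5-note cells begin on F4, E4, D4 — each down a 2nd from the last.
From C4 the diatonic shape gives C4 G3 A3 E3 C3.

C4 G3 A3 E3 C3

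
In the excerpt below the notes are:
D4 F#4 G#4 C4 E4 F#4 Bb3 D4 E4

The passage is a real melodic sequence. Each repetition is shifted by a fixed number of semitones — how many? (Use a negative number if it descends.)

-2

Taking 3-note groups, the heads are D4, C4, Bb3: the pattern moves down a 2nd.
D4 to C4 spans -2 semitones.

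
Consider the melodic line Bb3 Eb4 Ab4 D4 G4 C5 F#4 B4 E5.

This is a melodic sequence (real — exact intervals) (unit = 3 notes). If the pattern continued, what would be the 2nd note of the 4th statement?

The unit is 3 notes. Position-2 pitches of the 3 shown cells: Eb4, G4, B4.
From B4, up a 3rd gives D#5.

D#5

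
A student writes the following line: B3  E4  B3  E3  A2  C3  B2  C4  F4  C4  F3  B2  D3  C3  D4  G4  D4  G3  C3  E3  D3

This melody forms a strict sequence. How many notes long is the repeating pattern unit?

7

There are 21 notes; a 7-note unit gives 3 cells:
B3 E4 B3 E3 A2 C3 B2 | C4 F4 C4 F3 B2 D3 C3 | D4 G4 D4 G3 C3 E3 D3
Each cell is the previous one up a 2nd — so the unit is 7 notes.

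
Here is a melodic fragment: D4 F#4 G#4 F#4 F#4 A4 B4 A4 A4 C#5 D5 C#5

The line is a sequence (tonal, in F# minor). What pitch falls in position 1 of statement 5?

E5

With 4-note cells, note 1 of each statement runs D4, F#4, A4.
Carrying that up a 3rd forward: C#5 → E5.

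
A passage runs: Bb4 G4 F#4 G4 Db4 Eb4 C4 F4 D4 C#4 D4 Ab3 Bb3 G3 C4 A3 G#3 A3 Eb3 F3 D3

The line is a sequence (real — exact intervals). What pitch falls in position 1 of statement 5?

D3

With 7-note cells, note 1 of each statement runs Bb4, F4, C4.
Each moves down a 4th. Continuing: G3 → D3.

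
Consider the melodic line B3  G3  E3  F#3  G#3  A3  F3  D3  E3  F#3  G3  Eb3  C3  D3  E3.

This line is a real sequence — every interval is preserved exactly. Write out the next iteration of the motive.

F3 Db3 Bb2 C3 D3

With a 5-note motive the entries are B3, A3, G3, each down a 2nd from the previous.
From F3 the exact shape gives F3 Db3 Bb2 C3 D3.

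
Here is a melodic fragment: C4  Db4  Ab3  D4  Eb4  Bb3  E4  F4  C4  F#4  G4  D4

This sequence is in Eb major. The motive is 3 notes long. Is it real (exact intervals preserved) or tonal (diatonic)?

Each cell has the same semitone pattern (1, -5) — intervals are preserved exactly.
And Db4 lies outside Eb major, so the sequence is real rather than tonal.

real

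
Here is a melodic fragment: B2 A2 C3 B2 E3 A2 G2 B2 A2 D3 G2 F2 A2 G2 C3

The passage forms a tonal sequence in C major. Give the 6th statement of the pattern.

D2 C2 E2 D2 G2

Unit = 5 notes; the statements start on B2, A2, G2, moving down a 2nd each time.
Carrying on: F2 → E2 → D2.
Statement 6 starts on D2 and keeps the same diatonic contour: D2 C2 E2 D2 G2.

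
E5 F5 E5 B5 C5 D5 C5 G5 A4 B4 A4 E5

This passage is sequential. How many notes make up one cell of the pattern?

12 notes total. Splitting into 3 groups of 4:
E5 F5 E5 B5 | C5 D5 C5 G5 | A4 B4 A4 E5
Every group is a transposition down a 3rd of the one before; no shorter unit works.

4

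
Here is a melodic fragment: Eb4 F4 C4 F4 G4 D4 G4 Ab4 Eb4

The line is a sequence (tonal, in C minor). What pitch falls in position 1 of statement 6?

Grouping in 3s, the 1st note of each cell is Eb4, F4, G4.
Carrying that up a 2nd forward: Ab4 → Bb4 → C5.

C5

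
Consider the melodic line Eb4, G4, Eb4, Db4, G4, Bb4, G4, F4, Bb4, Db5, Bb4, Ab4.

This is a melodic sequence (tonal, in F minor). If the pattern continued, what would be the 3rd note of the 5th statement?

F5

With 4-note cells, note 3 of each statement runs Eb4, G4, Bb4.
Carrying that up a 3rd forward: Db5 → F5.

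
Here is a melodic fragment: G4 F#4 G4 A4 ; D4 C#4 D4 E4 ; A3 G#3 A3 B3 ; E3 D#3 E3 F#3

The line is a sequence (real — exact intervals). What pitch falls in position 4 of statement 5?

Grouping in 4s, the 4th note of each cell is A4, E4, B3, F#3.
Each moves down a 4th; the next is C#3.

C#3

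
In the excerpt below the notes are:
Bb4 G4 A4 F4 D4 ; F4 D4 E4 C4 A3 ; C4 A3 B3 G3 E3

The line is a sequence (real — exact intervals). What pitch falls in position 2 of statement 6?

The unit is 5 notes. Position-2 pitches of the 3 shown cells: G4, D4, A3.
Extending down a 4th: E3 → B2 → F#2.

F#2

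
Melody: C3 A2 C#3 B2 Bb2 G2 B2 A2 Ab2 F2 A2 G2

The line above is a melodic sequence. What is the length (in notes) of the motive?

There are 12 notes; a 4-note unit gives 3 cells:
C3 A2 C#3 B2 | Bb2 G2 B2 A2 | Ab2 F2 A2 G2
Every group is a transposition down a 2nd of the one before; no shorter unit works.

4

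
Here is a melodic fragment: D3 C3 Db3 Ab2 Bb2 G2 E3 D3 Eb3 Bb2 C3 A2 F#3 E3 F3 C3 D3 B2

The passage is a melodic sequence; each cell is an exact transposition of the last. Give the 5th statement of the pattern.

A#3 G#3 A3 E3 F#3 D#3

With a 6-note motive the entries are D3, E3, F#3, each up a 2nd from the previous.
Continuing the starts: G#3 → A#3.
Statement 5 starts on A#3 and keeps the same exact contour: A#3 G#3 A3 E3 F#3 D#3.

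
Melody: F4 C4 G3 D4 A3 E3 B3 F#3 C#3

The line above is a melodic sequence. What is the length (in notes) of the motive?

3

9 notes total. Splitting into 3 groups of 3:
F4 C4 G3 | D4 A3 E3 | B3 F#3 C#3
That's a consistent down a 3rd shift per cell, and no other grouping gives one.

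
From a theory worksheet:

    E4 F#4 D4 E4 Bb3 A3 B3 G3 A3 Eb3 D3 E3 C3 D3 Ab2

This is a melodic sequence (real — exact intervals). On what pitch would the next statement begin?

Taking 5-note groups, the heads are E4, A3, D3: the pattern moves down a 5th.
The next head, down a 5th from D3, is G2.

G2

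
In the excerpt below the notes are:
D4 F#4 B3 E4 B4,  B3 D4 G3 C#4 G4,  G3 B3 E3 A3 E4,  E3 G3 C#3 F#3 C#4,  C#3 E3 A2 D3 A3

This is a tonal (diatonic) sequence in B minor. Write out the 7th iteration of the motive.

F#2 A2 D2 G2 D3

Unit = 5 notes; the statements start on D4, B3, G3, E3, C#3, moving down a 3rd each time.
Carrying on: A2 → F#2.
From F#2 the diatonic shape gives F#2 A2 D2 G2 D3.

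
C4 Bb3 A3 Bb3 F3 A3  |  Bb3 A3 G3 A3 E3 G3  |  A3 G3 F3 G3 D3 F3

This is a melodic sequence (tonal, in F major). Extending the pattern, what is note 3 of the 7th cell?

The unit is 6 notes. Position-3 pitches of the 3 shown cells: A3, G3, F3.
Carrying that down a 2nd forward: E3 → D3 → C3 → Bb2.

Bb2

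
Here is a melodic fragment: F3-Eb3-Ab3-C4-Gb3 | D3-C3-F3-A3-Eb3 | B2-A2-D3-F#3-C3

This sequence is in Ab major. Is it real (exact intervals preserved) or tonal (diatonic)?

Each cell has the same semitone pattern (-2, 5, 4, -6) — intervals are preserved exactly.
And Gb3 lies outside Ab major, so the sequence is real rather than tonal.

real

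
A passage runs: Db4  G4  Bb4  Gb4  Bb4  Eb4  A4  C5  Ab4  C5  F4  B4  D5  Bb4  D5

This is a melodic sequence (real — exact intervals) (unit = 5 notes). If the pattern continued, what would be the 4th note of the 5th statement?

The unit is 5 notes. Position-4 pitches of the 3 shown cells: Gb4, Ab4, Bb4.
Extending up a 2nd: C5 → D5.

D5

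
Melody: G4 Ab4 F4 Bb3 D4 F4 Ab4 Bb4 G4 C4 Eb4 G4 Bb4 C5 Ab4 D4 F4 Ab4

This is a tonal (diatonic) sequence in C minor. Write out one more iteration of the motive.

C5 D5 Bb4 Eb4 G4 Bb4

With a 6-note motive the entries are G4, Ab4, Bb4, each up a 2nd from the previous.
From C5 the diatonic shape gives C5 D5 Bb4 Eb4 G4 Bb4.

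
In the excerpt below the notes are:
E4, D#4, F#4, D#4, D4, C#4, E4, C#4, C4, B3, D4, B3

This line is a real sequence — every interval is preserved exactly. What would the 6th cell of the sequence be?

The 4-note cells begin on E4, D4, C4 — each down a 2nd from the last.
Continuing the starts: Bb3 → Ab3 → Gb3.
Statement 6 starts on Gb3 and keeps the same exact contour: Gb3 F3 Ab3 F3.

Gb3 F3 Ab3 F3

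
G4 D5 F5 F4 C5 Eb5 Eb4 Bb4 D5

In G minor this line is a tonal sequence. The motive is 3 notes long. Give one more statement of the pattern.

The 3-note cells begin on G4, F4, Eb4 — each down a 2nd from the last.
Statement 4 starts on D4 and keeps the same diatonic contour: D4 A4 C5.

D4 A4 C5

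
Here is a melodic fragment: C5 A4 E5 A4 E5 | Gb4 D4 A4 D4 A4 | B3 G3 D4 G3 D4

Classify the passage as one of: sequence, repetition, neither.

Note 1 of cell 2 is Gb4; if this were a sequence it would be F4. No unit length gives a consistent transposition pattern.

neither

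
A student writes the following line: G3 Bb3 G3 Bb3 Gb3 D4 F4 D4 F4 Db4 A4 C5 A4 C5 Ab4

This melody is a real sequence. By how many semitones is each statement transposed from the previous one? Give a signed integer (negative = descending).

7

The 5-note cells begin on G3, D4, A4 — each up a 5th from the last.
Counting half-steps from G3 to D4: 7.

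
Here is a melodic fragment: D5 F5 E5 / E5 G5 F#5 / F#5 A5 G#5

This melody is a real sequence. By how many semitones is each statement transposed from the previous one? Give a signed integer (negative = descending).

Taking 3-note groups, the heads are D5, E5, F#5: the pattern moves up a 2nd.
D5 to E5 spans +2 semitones.

2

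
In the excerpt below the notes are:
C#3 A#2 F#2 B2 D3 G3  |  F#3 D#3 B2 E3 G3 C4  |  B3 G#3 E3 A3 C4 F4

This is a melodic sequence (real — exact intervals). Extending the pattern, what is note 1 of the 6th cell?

Grouping in 6s, the 1st note of each cell is C#3, F#3, B3.
Each moves up a 4th. Continuing: E4 → A4 → D5.

D5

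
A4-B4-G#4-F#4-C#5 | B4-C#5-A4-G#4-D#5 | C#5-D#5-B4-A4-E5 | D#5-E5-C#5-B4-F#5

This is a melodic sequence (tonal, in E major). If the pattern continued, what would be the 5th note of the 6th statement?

A5

The unit is 5 notes. Position-5 pitches of the 4 shown cells: C#5, D#5, E5, F#5.
Each moves up a 2nd. Continuing: G#5 → A5.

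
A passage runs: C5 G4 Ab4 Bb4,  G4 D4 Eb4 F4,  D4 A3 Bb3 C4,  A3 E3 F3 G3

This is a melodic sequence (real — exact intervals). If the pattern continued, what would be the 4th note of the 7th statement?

E2

The unit is 4 notes. Position-4 pitches of the 4 shown cells: Bb4, F4, C4, G3.
Extending down a 4th: D3 → A2 → E2.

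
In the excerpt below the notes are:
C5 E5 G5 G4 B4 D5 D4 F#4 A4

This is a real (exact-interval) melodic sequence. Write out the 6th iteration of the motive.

B2 D#3 F#3

The 3-note cells begin on C5, G4, D4 — each down a 4th from the last.
Carrying on: A3 → E3 → B2.
Statement 6 starts on B2 and keeps the same exact contour: B2 D#3 F#3.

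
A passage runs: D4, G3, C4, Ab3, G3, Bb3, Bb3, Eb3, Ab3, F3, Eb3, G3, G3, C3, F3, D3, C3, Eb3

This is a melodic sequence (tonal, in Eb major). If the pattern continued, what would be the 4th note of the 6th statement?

Eb2

With 6-note cells, note 4 of each statement runs Ab3, F3, D3.
Each moves down a 3rd. Continuing: Bb2 → G2 → Eb2.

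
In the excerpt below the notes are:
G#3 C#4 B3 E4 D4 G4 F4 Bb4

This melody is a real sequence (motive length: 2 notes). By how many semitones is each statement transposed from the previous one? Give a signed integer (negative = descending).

3

With a 2-note motive the entries are G#3, B3, D4, F4, each up a 3rd from the previous.
G#3 to B3 spans +3 semitones.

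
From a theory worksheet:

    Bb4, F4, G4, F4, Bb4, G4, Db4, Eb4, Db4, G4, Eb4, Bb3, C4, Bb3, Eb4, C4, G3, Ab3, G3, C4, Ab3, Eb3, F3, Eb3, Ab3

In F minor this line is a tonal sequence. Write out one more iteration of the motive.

F3 C3 Db3 C3 F3

With a 5-note motive the entries are Bb4, G4, Eb4, C4, Ab3, each down a 3rd from the previous.
Statement 6 starts on F3 and keeps the same diatonic contour: F3 C3 Db3 C3 F3.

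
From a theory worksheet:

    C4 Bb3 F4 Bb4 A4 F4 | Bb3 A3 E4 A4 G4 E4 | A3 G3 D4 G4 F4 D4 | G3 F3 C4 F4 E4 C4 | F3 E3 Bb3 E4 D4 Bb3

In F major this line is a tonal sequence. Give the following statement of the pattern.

E3 D3 A3 D4 C4 A3

The 6-note cells begin on C4, Bb3, A3, G3, F3 — each down a 2nd from the last.
So cell 6 is E3 D3 A3 D4 C4 A3.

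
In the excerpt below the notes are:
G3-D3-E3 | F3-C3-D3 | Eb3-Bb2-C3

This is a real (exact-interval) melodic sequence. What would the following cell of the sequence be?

With a 3-note motive the entries are G3, F3, Eb3, each down a 2nd from the previous.
So cell 4 is Db3 Ab2 Bb2.

Db3 Ab2 Bb2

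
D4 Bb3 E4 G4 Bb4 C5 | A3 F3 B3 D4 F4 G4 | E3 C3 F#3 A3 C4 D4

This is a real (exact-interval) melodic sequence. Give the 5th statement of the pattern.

Unit = 6 notes; the statements start on D4, A3, E3, moving down a 4th each time.
Extending down a 4th: B2 → F#2.
So cell 5 is F#2 D2 G#2 B2 D3 E3.

F#2 D2 G#2 B2 D3 E3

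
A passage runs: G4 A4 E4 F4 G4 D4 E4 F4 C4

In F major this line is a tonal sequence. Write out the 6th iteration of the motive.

With a 3-note motive the entries are G4, F4, E4, each down a 2nd from the previous.
Carrying on: D4 → C4 → Bb3.
From Bb3 the diatonic shape gives Bb3 C4 G3.

Bb3 C4 G3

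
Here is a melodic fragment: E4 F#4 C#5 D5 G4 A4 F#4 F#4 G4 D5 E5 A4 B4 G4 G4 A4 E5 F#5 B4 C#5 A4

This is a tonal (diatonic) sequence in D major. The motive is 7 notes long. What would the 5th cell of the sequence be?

With a 7-note motive the entries are E4, F#4, G4, each up a 2nd from the previous.
Continuing the starts: A4 → B4.
So cell 5 is B4 C#5 G5 A5 D5 E5 C#5.

B4 C#5 G5 A5 D5 E5 C#5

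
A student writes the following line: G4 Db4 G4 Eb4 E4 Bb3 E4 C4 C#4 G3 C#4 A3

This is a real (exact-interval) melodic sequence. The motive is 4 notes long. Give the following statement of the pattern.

With a 4-note motive the entries are G4, E4, C#4, each down a 3rd from the previous.
Statement 4 starts on A#3 and keeps the same exact contour: A#3 E3 A#3 F#3.

A#3 E3 A#3 F#3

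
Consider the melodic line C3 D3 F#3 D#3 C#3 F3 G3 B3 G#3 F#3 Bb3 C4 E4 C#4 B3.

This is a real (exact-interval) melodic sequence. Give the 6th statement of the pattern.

Db5 Eb5 G5 E5 D5

Unit = 5 notes; the statements start on C3, F3, Bb3, moving up a 4th each time.
Continuing the starts: Eb4 → Ab4 → Db5.
Statement 6 starts on Db5 and keeps the same exact contour: Db5 Eb5 G5 E5 D5.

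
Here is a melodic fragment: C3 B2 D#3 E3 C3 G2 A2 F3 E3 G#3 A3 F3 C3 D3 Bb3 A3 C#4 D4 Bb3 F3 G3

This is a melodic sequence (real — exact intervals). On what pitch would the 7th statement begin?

With a 7-note motive the entries are C3, F3, Bb3, each up a 4th from the previous.
Continuing: Eb4 → Ab4 → Db5 → Gb5. Statement 7 starts on Gb5.

Gb5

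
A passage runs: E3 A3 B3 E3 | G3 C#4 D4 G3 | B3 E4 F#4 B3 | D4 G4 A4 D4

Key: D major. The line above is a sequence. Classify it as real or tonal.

tonal

Every note is diatonic to D major.
Cell 1 has +5 semitones from note 1 to 2, but cell 2 has +6 — the interval quality changes while the contour stays the same, which is the hallmark of a tonal sequence.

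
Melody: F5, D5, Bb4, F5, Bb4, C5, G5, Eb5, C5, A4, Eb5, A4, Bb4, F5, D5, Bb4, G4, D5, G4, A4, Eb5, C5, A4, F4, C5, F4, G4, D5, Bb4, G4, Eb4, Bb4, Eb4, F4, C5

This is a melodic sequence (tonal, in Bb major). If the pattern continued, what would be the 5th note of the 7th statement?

The unit is 7 notes. Position-5 pitches of the 5 shown cells: Bb4, A4, G4, F4, Eb4.
Carrying that down a 2nd forward: D4 → C4.

C4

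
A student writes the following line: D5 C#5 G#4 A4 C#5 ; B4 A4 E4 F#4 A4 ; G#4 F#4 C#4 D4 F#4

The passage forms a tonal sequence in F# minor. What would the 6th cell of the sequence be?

A3 G#3 D3 E3 G#3

Taking 5-note groups, the heads are D5, B4, G#4: the pattern moves down a 3rd.
Continuing the starts: E4 → C#4 → A3.
So cell 6 is A3 G#3 D3 E3 G#3.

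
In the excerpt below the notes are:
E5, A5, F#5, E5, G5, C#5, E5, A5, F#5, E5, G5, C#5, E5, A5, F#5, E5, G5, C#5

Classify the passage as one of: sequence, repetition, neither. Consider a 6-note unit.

Each 6-note cell is identical (E5 A5 F#5 E5 G5 C#5), restated at the same pitch.

repetition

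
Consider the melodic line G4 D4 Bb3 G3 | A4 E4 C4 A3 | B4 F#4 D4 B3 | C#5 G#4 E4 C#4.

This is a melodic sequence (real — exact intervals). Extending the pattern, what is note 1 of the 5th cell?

D#5

The unit is 4 notes. Position-1 pitches of the 4 shown cells: G4, A4, B4, C#5.
Each moves up a 2nd; the next is D#5.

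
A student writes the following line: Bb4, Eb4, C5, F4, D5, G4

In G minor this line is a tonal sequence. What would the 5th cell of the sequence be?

F5 Bb4

Unit = 2 notes; the statements start on Bb4, C5, D5, moving up a 2nd each time.
Continuing the starts: Eb5 → F5.
From F5 the diatonic shape gives F5 Bb4.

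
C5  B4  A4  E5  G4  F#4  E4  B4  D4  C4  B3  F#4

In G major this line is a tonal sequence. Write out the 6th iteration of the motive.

The 4-note cells begin on C5, G4, D4 — each down a 4th from the last.
Extending down a 4th: A3 → E3 → B2.
Statement 6 starts on B2 and keeps the same diatonic contour: B2 A2 G2 D3.

B2 A2 G2 D3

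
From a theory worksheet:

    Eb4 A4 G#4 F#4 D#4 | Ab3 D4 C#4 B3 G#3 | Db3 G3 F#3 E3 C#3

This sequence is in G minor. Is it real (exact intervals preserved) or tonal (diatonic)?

Each cell has the same semitone pattern (6, -1, -2, -3) — intervals are preserved exactly.
And G#4 lies outside G minor, so the sequence is real rather than tonal.

real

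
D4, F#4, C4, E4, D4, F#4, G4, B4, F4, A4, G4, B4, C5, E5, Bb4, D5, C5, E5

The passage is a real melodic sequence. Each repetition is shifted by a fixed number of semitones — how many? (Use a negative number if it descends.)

The 6-note cells begin on D4, G4, C5 — each up a 4th from the last.
Counting half-steps from D4 to G4: 5.

5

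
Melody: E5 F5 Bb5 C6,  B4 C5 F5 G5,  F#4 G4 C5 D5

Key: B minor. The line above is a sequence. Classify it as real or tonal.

real

Each cell has the same semitone pattern (1, 5, 2) — intervals are preserved exactly.
And F5 lies outside B minor, so the sequence is real rather than tonal.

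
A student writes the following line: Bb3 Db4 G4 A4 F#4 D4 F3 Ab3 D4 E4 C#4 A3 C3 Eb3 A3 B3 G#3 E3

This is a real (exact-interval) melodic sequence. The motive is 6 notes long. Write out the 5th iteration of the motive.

D2 F2 B2 C#3 A#2 F#2

Unit = 6 notes; the statements start on Bb3, F3, C3, moving down a 4th each time.
Continuing the starts: G2 → D2.
So cell 5 is D2 F2 B2 C#3 A#2 F#2.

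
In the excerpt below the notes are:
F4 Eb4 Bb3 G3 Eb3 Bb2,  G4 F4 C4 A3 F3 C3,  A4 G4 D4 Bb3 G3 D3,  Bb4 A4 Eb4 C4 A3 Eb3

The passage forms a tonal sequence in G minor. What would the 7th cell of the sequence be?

Eb5 D5 A4 F4 D4 A3

Unit = 6 notes; the statements start on F4, G4, A4, Bb4, moving up a 2nd each time.
Continuing the starts: C5 → D5 → Eb5.
From Eb5 the diatonic shape gives Eb5 D5 A4 F4 D4 A3.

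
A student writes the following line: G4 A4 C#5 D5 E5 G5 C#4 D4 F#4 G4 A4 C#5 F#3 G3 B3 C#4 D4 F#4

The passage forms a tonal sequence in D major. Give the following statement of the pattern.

B2 C#3 E3 F#3 G3 B3

With a 6-note motive the entries are G4, C#4, F#3, each down a 5th from the previous.
From B2 the diatonic shape gives B2 C#3 E3 F#3 G3 B3.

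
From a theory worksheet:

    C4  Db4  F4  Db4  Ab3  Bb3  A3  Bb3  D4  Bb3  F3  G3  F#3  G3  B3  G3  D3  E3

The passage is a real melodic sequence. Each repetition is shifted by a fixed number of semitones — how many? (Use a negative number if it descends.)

Unit = 6 notes; the statements start on C4, A3, F#3, moving down a 3rd each time.
C4 to A3 spans -3 semitones.

-3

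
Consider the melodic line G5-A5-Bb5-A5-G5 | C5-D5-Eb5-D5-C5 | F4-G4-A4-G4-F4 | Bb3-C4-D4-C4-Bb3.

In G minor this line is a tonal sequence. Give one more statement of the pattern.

Eb3 F3 G3 F3 Eb3

Unit = 5 notes; the statements start on G5, C5, F4, Bb3, moving down a 5th each time.
From Eb3 the diatonic shape gives Eb3 F3 G3 F3 Eb3.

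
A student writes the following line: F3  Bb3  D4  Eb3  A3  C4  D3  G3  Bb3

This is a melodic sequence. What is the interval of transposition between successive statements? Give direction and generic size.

down a 2nd

Unit = 3 notes; the statements start on F3, Eb3, D3, moving down a 2nd each time.
F3 to Eb3 is down a 2nd.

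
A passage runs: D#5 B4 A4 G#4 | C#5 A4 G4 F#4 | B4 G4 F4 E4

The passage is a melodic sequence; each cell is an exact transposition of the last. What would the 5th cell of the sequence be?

G4 Eb4 Db4 C4

With a 4-note motive the entries are D#5, C#5, B4, each down a 2nd from the previous.
Carrying on: A4 → G4.
So cell 5 is G4 Eb4 Db4 C4.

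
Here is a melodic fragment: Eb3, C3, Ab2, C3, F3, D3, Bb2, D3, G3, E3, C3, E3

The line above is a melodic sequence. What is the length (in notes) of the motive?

There are 12 notes; a 4-note unit gives 3 cells:
Eb3 C3 Ab2 C3 | F3 D3 Bb2 D3 | G3 E3 C3 E3
Every group is a transposition up a 2nd of the one before; no shorter unit works.

4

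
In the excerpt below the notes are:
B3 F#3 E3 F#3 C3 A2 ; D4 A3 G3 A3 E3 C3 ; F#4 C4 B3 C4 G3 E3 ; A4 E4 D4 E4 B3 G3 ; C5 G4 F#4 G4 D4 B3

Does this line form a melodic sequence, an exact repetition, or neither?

Each 6-note cell is the previous one transposed up a 3rd.

sequence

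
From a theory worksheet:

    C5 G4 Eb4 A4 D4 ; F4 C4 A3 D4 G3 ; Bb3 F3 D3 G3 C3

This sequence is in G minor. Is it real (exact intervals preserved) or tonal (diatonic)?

tonal

Every note is diatonic to G minor.
Cell 1 has -4 semitones from note 2 to 3, but cell 2 has -3 — the interval quality changes while the contour stays the same, which is the hallmark of a tonal sequence.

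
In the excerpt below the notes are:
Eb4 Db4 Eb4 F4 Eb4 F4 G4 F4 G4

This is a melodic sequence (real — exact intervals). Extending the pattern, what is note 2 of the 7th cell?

With 3-note cells, note 2 of each statement runs Db4, Eb4, F4.
Extending up a 2nd: G4 → A4 → B4 → C#5.

C#5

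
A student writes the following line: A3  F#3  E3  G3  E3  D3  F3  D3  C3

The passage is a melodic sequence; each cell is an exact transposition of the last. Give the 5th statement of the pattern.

The 3-note cells begin on A3, G3, F3 — each down a 2nd from the last.
Continuing the starts: Eb3 → Db3.
Statement 5 starts on Db3 and keeps the same exact contour: Db3 Bb2 Ab2.

Db3 Bb2 Ab2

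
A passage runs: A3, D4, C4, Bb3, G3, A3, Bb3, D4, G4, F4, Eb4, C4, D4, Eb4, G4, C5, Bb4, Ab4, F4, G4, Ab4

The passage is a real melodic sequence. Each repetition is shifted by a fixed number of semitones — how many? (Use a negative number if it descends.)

The 7-note cells begin on A3, D4, G4 — each up a 4th from the last.
A3→D4 is 62 − 57 = 5 semitones.

5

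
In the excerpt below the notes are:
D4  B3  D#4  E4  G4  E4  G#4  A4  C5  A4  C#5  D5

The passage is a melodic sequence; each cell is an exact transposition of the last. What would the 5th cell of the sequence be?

Unit = 4 notes; the statements start on D4, G4, C5, moving up a 4th each time.
Extending up a 4th: F5 → Bb5.
From Bb5 the exact shape gives Bb5 G5 B5 C6.

Bb5 G5 B5 C6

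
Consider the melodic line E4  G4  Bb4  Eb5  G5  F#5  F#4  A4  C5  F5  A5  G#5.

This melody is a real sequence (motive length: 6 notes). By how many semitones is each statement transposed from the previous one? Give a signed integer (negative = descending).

The 6-note cells begin on E4, F#4 — each up a 2nd from the last.
E4 to F#4 spans +2 semitones.

2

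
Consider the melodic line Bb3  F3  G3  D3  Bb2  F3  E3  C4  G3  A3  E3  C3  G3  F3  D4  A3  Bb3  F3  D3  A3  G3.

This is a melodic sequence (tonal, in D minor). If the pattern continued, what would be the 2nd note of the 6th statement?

Grouping in 7s, the 2nd note of each cell is F3, G3, A3.
Extending up a 2nd: Bb3 → C4 → D4.

D4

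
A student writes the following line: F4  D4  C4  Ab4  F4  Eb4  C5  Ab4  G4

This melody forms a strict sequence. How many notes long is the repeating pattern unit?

Try groups of 3 (3 cells in 9 notes):
F4 D4 C4 | Ab4 F4 Eb4 | C5 Ab4 G4
That's a consistent up a 3rd shift per cell, and no other grouping gives one.

3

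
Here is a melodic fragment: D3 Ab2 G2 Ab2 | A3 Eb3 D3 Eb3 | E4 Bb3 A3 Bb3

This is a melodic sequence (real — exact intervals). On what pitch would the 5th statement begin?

F#5

With a 4-note motive the entries are D3, A3, E4, each up a 5th from the previous.
Continuing: B4 → F#5. Statement 5 starts on F#5.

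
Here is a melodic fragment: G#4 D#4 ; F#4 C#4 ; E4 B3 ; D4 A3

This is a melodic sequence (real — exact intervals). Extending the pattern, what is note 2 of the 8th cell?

Db3

With 2-note cells, note 2 of each statement runs D#4, C#4, B3, A3.
Each moves down a 2nd. Continuing: G3 → F3 → Eb3 → Db3.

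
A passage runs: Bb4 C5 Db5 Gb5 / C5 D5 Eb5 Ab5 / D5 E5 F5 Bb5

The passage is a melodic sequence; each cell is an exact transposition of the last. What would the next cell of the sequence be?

E5 F#5 G5 C6

Taking 4-note groups, the heads are Bb4, C5, D5: the pattern moves up a 2nd.
From E5 the exact shape gives E5 F#5 G5 C6.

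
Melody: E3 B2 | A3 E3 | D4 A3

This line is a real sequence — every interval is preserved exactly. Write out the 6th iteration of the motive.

F5 C5

Unit = 2 notes; the statements start on E3, A3, D4, moving up a 4th each time.
Extending up a 4th: G4 → C5 → F5.
So cell 6 is F5 C5.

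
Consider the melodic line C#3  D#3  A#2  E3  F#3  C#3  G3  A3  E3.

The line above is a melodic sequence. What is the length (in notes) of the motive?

There are 9 notes; a 3-note unit gives 3 cells:
C#3 D#3 A#2 | E3 F#3 C#3 | G3 A3 E3
Every group is a transposition up a 3rd of the one before; no shorter unit works.

3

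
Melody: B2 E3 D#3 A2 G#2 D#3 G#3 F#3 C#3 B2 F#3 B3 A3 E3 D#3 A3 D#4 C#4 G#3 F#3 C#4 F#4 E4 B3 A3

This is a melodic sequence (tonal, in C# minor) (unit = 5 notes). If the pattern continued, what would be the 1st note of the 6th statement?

E4

With 5-note cells, note 1 of each statement runs B2, D#3, F#3, A3, C#4.
From C#4, up a 3rd gives E4.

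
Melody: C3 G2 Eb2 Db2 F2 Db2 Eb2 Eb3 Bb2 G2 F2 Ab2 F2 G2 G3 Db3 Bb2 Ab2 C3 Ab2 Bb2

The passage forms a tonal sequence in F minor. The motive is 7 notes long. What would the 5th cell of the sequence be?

Unit = 7 notes; the statements start on C3, Eb3, G3, moving up a 3rd each time.
Carrying on: Bb3 → Db4.
From Db4 the diatonic shape gives Db4 Ab3 F3 Eb3 G3 Eb3 F3.

Db4 Ab3 F3 Eb3 G3 Eb3 F3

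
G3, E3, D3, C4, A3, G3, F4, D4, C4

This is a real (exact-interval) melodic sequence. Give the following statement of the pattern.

Bb4 G4 F4

Taking 3-note groups, the heads are G3, C4, F4: the pattern moves up a 4th.
So cell 4 is Bb4 G4 F4.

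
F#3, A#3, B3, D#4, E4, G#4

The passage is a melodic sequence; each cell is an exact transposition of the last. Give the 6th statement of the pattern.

With a 2-note motive the entries are F#3, B3, E4, each up a 4th from the previous.
Carrying on: A4 → D5 → G5.
Statement 6 starts on G5 and keeps the same exact contour: G5 B5.

G5 B5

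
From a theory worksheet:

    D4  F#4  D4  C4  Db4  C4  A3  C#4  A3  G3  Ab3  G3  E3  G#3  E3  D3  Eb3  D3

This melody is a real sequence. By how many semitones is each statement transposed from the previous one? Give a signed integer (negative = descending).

-5

Unit = 6 notes; the statements start on D4, A3, E3, moving down a 4th each time.
D4 to A3 spans -5 semitones.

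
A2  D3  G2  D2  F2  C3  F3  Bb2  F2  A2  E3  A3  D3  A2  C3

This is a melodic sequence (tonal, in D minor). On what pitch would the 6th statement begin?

D4

Taking 5-note groups, the heads are A2, C3, E3: the pattern moves up a 3rd.
Continuing: G3 → Bb3 → D4. Statement 6 starts on D4.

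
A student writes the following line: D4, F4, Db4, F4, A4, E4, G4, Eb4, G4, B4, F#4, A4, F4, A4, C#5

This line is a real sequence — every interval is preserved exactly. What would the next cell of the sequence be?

With a 5-note motive the entries are D4, E4, F#4, each up a 2nd from the previous.
Statement 4 starts on G#4 and keeps the same exact contour: G#4 B4 G4 B4 D#5.

G#4 B4 G4 B4 D#5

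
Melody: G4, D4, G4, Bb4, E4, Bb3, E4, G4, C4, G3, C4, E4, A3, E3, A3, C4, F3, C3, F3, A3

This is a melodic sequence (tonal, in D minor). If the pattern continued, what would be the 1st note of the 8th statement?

G2

Grouping in 4s, the 1st note of each cell is G4, E4, C4, A3, F3.
Extending down a 3rd: D3 → Bb2 → G2.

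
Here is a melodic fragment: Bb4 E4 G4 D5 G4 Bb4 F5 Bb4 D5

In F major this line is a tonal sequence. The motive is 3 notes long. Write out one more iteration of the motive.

The 3-note cells begin on Bb4, D5, F5 — each up a 3rd from the last.
From A5 the diatonic shape gives A5 D5 F5.

A5 D5 F5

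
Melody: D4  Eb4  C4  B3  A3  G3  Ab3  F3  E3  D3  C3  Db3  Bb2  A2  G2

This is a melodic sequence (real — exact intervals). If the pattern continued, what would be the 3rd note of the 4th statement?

The unit is 5 notes. Position-3 pitches of the 3 shown cells: C4, F3, Bb2.
From Bb2, down a 5th gives Eb2.

Eb2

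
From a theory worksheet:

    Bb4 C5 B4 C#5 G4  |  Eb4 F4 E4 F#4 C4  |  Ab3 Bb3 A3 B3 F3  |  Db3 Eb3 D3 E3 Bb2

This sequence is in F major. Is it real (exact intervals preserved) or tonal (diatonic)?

Each cell has the same semitone pattern (2, -1, 2, -6) — intervals are preserved exactly.
And B4 lies outside F major, so the sequence is real rather than tonal.

real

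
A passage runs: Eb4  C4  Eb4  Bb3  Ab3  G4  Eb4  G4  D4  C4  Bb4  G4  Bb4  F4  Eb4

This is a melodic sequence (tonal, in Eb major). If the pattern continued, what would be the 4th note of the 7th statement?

The unit is 5 notes. Position-4 pitches of the 3 shown cells: Bb3, D4, F4.
Each moves up a 3rd. Continuing: Ab4 → C5 → Eb5 → G5.

G5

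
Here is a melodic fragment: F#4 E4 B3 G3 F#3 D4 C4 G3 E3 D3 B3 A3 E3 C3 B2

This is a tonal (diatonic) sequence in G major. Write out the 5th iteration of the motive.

Unit = 5 notes; the statements start on F#4, D4, B3, moving down a 3rd each time.
Extending down a 3rd: G3 → E3.
So cell 5 is E3 D3 A2 F#2 E2.

E3 D3 A2 F#2 E2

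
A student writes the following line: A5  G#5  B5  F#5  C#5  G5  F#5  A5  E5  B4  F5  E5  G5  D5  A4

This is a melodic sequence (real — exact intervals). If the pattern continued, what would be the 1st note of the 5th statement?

Db5

With 5-note cells, note 1 of each statement runs A5, G5, F5.
Each moves down a 2nd. Continuing: Eb5 → Db5.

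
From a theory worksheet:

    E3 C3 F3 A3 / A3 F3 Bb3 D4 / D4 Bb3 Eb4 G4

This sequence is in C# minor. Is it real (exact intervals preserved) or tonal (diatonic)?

real

Each cell has the same semitone pattern (-4, 5, 4) — intervals are preserved exactly.
And C3 lies outside C# minor, so the sequence is real rather than tonal.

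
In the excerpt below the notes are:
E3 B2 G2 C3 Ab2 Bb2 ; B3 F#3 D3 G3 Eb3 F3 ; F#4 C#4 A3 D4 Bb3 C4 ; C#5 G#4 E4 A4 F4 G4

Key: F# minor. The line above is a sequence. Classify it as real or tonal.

Each cell has the same semitone pattern (-5, -4, 5, -4, 2) — intervals are preserved exactly.
And G2 lies outside F# minor, so the sequence is real rather than tonal.

real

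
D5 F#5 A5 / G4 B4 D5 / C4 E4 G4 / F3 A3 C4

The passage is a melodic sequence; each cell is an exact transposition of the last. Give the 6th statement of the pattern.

Eb2 G2 Bb2

Taking 3-note groups, the heads are D5, G4, C4, F3: the pattern moves down a 5th.
Extending down a 5th: Bb2 → Eb2.
Statement 6 starts on Eb2 and keeps the same exact contour: Eb2 G2 Bb2.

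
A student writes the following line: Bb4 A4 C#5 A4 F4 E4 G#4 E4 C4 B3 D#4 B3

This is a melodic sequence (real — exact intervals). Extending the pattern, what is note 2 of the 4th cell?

With 4-note cells, note 2 of each statement runs A4, E4, B3.
Each moves down a 4th; the next is F#3.

F#3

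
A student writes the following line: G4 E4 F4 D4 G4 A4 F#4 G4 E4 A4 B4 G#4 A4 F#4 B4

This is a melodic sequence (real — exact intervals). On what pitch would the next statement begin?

The 5-note cells begin on G4, A4, B4 — each up a 2nd from the last.
One more step up a 2nd gives C#5.

C#5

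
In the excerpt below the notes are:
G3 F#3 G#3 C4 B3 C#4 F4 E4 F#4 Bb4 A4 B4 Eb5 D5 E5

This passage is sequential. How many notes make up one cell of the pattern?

3

There are 15 notes; a 3-note unit gives 5 cells:
G3 F#3 G#3 | C4 B3 C#4 | F4 E4 F#4 | Bb4 A4 B4 | Eb5 D5 E5
Each cell is the previous one up a 4th — so the unit is 3 notes.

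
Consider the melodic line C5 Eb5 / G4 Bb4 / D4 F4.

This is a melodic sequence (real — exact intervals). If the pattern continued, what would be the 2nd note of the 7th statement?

Grouping in 2s, the 2nd note of each cell is Eb5, Bb4, F4.
Extending down a 4th: C4 → G3 → D3 → A2.

A2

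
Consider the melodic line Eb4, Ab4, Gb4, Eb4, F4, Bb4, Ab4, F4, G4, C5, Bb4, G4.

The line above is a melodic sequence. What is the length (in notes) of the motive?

There are 12 notes; a 4-note unit gives 3 cells:
Eb4 Ab4 Gb4 Eb4 | F4 Bb4 Ab4 F4 | G4 C5 Bb4 G4
That's a consistent up a 2nd shift per cell, and no other grouping gives one.

4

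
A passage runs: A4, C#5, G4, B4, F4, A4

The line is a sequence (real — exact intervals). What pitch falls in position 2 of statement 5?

F4

With 2-note cells, note 2 of each statement runs C#5, B4, A4.
Each moves down a 2nd. Continuing: G4 → F4.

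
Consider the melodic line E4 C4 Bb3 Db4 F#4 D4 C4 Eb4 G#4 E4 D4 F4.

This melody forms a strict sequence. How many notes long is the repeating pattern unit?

4

12 notes total. Splitting into 3 groups of 4:
E4 C4 Bb3 Db4 | F#4 D4 C4 Eb4 | G#4 E4 D4 F4
Each cell is the previous one up a 2nd — so the unit is 4 notes.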